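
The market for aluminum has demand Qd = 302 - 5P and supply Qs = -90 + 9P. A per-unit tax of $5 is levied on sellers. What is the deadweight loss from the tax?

Pre-tax equilibrium: P* = 28, Q* = 162.
Tax on sellers shifts supply to Qs = -90 + 9(P − 5) = -135 + 9P.
302 - 5P = -135 + 9P gives buyer price Pb = 437/14; sellers receive Ps = 437/14 − 5 = 367/14.
New quantity: Q = 302 − 5(437/14) = 2043/14.
DWL = ½ × 5 × (162 − 2043/14) = 1125/28.

Deadweight loss = 1125/28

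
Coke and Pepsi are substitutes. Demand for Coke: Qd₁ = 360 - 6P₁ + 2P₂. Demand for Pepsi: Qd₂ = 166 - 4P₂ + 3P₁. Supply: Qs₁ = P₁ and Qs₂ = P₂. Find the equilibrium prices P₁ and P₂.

Market 1: 360 - 6P₁ + 2P₂ = P₁ → 7P₁ - 2P₂ = 360.
Market 2: 5P₂ - 3P₁ = 166.
Eliminating P₂: 5×(1) + 2×(2) gives 29P₁ = 2132, so P₁ = 2132/29.
Back-substitute into (2): P₂ = (166 + 3×2132/29) / 5 = 2242/29.

P₁ = 2132/29, P₂ = 2242/29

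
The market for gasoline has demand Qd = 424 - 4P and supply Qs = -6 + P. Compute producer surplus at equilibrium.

Producer surplus = 3200

Equilibrium: 424 - 4P = -6 + P gives P* = 86, Q* = 80.
Supply starts at P = 6 (where Qs = 0).
PS = ½(86 − 6)(80) = 3200.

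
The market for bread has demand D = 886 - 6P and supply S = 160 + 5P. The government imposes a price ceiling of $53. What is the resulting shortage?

Equilibrium price would be P* = 66, so the ceiling at 53 binds.
At P = 53: D = 886 − 6(53) = 568, S = 160 + 5(53) = 425.
Shortage = 568 − 425 = 143.

Shortage = 143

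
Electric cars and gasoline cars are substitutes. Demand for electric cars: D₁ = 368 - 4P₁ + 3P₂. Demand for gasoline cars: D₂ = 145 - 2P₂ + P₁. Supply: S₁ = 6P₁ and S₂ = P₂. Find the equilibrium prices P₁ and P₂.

Market 1: 368 - 4P₁ + 3P₂ = 6P₁ → 10P₁ - 3P₂ = 368.
Market 2: 3P₂ - P₁ = 145.
Eliminating P₂: 3×(1) + 3×(2) gives 27P₁ = 1539, so P₁ = 57.
Back-substitute into (2): P₂ = (145 + 1×57) / 3 = 202/3.

P₁ = 57, P₂ = 202/3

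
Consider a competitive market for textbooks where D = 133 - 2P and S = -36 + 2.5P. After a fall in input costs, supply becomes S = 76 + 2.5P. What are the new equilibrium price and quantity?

Original equilibrium: P* = 338/9, Q* = 521/9.
New equilibrium: 133 - 2P = 76 + 2.5P, so 57 = 4.5P and P' = 38/3; Q' = 133 − 2(38/3) = 323/3.

P' = 38/3, Q' = 323/3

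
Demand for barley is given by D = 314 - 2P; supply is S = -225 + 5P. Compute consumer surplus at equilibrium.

Consumer surplus = 6400

Equilibrium: 314 - 2P = -225 + 5P gives P* = 77, Q* = 160.
Demand choke price (D = 0): P = 157.
CS = ½(157 − 77)(160) = 6400.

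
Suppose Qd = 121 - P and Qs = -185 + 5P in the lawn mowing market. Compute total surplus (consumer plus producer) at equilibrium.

Total surplus = 2940

Equilibrium: 121 - P = -185 + 5P gives P* = 51, Q* = 70.
Demand choke price: P = 121; supply starts at P = 37.
CS = ½(121 − 51)(70) = 2450; PS = ½(51 − 37)(70) = 490.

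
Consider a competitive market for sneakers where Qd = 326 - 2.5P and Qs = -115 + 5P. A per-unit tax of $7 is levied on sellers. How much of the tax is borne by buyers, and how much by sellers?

Pre-tax equilibrium: P* = 58.8, Q* = 179.
Tax on sellers shifts supply to Qs = -115 + 5(P − 7) = -150 + 5P.
326 - 2.5P = -150 + 5P gives buyer price Pb = 952/15; sellers receive Ps = 952/15 − 7 = 847/15.
New quantity: Q = 326 − 2.5(952/15) = 502/3.
Buyer burden = 952/15 − 58.8 = 14/3; seller burden = 58.8 − 847/15 = 7/3.

Buyers bear 14/3, sellers bear 7/3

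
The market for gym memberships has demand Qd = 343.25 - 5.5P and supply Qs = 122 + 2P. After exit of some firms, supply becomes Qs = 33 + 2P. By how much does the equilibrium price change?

Original equilibrium: P* = 29.5, Q* = 181.
New equilibrium: 343.25 - 5.5P = 33 + 2P, so 310.25 = 7.5P and P' = 1241/30; Q' = 343.25 − 5.5(1241/30) = 1736/15.
Change in price: 1241/30 − 29.5 = 178/15.

ΔP = 178/15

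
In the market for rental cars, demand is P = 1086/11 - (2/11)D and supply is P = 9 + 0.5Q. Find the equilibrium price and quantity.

Set the two price expressions equal: 1086/11 - (2/11)Q = 9 + 0.5Q.
987/11 = (15/22)Q, so Q* = 131.6.
P* = 1086/11 − (2/11)(131.6) = 74.8.

P* = 74.8, Q* = 131.6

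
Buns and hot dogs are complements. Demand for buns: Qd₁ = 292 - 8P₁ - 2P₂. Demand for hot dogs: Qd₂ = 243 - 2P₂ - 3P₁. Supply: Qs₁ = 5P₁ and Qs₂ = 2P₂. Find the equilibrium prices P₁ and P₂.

Market 1: 292 - 8P₁ - 2P₂ = 5P₁ → 13P₁ + 2P₂ = 292.
Market 2: 4P₂ + 3P₁ = 243.
Eliminating P₂: 4×(1) − 2×(2) gives 46P₁ = 682, so P₁ = 341/23.
Back-substitute into (2): P₂ = (243 − 3×341/23) / 4 = 2283/46.

P₁ = 341/23, P₂ = 2283/46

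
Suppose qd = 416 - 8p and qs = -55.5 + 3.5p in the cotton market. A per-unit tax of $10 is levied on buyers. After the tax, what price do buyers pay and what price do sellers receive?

Buyers pay 1013/23, sellers receive 783/23

Pre-tax equilibrium: p* = 41, q* = 88.
Tax on buyers shifts demand to qd = 416 − 8(p + 10) = 336 - 8p.
336 - 8p = -55.5 + 3.5p gives seller price ps = 783/23; buyers pay pb = 783/23 + 10 = 1013/23.
New quantity: q = 416 − 8(1013/23) = 1464/23.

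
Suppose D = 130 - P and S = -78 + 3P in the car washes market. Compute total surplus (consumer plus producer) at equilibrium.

Equilibrium: 130 - P = -78 + 3P gives P* = 52, Q* = 78.
Demand choke price: P = 130; supply starts at P = 26.
CS = ½(130 − 52)(78) = 3042; PS = ½(52 − 26)(78) = 1014.

Total surplus = 4056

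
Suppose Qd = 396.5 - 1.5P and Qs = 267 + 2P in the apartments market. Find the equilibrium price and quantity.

Set Qd = Qs: 396.5 - 1.5P = 267 + 2P.
129.5 = 3.5P, so P* = 37.
Q* = 396.5 − 1.5(37) = 341.

P* = 37, Q* = 341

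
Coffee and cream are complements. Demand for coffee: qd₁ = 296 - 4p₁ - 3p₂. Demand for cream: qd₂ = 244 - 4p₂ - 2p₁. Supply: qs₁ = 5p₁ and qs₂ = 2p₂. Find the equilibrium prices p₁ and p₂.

p₁ = 21.75, p₂ = 401/12

Market 1: 296 - 4p₁ - 3p₂ = 5p₁ → 9p₁ + 3p₂ = 296.
Market 2: 6p₂ + 2p₁ = 244.
Eliminating p₂: 6×(1) − 3×(2) gives 48p₁ = 1044, so p₁ = 21.75.
Back-substitute into (2): p₂ = (244 − 2×21.75) / 6 = 401/12.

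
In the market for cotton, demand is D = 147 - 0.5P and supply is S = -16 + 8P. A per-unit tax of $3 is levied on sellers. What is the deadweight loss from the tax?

Deadweight loss = 36/17

Pre-tax equilibrium: P* = 326/17, Q* = 2336/17.
Tax on sellers shifts supply to S = -16 + 8(P − 3) = -40 + 8P.
147 - 0.5P = -40 + 8P gives buyer price Pb = 22; sellers receive Ps = 22 − 3 = 19.
New quantity: Q = 147 − 0.5(22) = 136.
DWL = ½ × 3 × (2336/17 − 136) = 36/17.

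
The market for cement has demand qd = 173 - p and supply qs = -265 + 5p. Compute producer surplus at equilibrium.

Producer surplus = 1000

Equilibrium: 173 - p = -265 + 5p gives p* = 73, q* = 100.
Supply starts at p = 53 (where qs = 0).
PS = ½(73 − 53)(100) = 1000.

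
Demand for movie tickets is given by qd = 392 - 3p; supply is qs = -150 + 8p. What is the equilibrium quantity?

Set qd = qs: 392 - 3p = -150 + 8p.
542 = 11p, so p* = 542/11.
q* = 392 − 3(542/11) = 2686/11.

q* = 2686/11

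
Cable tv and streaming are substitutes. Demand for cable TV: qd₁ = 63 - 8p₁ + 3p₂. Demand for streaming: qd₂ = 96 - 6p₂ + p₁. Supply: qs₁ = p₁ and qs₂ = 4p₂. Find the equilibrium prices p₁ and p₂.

p₁ = 306/29, p₂ = 309/29

Market 1: 63 - 8p₁ + 3p₂ = p₁ → 9p₁ - 3p₂ = 63.
Market 2: 10p₂ - p₁ = 96.
Eliminating p₂: 10×(1) + 3×(2) gives 87p₁ = 918, so p₁ = 306/29.
Back-substitute into (2): p₂ = (96 + 1×306/29) / 10 = 309/29.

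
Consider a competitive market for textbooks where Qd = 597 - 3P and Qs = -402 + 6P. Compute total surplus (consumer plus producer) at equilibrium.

Equilibrium: 597 - 3P = -402 + 6P gives P* = 111, Q* = 264.
Demand choke price: P = 199; supply starts at P = 67.
CS = ½(199 − 111)(264) = 11616; PS = ½(111 − 67)(264) = 5808.

Total surplus = 17424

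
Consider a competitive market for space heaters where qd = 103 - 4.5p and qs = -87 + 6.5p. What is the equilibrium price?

p* = 190/11

Set qd = qs: 103 - 4.5p = -87 + 6.5p.
190 = 11p, so p* = 190/11.
q* = 103 − 4.5(190/11) = 278/11.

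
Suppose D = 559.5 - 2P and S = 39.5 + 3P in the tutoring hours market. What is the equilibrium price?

P* = 104

Set D = S: 559.5 - 2P = 39.5 + 3P.
520 = 5P, so P* = 104.
Q* = 559.5 − 2(104) = 351.5.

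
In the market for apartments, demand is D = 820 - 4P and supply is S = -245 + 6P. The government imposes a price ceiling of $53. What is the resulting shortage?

Shortage = 535

Equilibrium price would be P* = 106.5, so the ceiling at 53 binds.
At P = 53: D = 820 − 4(53) = 608, S = -245 + 6(53) = 73.
Shortage = 608 − 73 = 535.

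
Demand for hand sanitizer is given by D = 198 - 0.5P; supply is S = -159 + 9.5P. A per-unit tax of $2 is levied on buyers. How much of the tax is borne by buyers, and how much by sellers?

Buyers bear $1.9, sellers bear $0.1

Pre-tax equilibrium: P* = 35.7, Q* = 180.15.
Tax on buyers shifts demand to D = 198 − 0.5(P + 2) = 197 - 0.5P.
197 - 0.5P = -159 + 9.5P gives seller price Ps = 35.6; buyers pay Pb = 35.6 + 2 = 37.6.
New quantity: Q = 198 − 0.5(37.6) = 179.2.
Buyer burden = 37.6 − 35.7 = 1.9; seller burden = 35.7 − 35.6 = 0.1.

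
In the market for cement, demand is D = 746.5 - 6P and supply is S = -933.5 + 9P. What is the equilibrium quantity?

Q* = 74.5

Set D = S: 746.5 - 6P = -933.5 + 9P.
1680 = 15P, so P* = 112.
Q* = 746.5 − 6(112) = 74.5.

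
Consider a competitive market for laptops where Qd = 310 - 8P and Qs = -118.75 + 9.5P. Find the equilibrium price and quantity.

P* = 24.5, Q* = 114

Set Qd = Qs: 310 - 8P = -118.75 + 9.5P.
428.75 = 17.5P, so P* = 24.5.
Q* = 310 − 8(24.5) = 114.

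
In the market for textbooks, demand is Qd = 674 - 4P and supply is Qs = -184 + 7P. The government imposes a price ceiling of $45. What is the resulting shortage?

Shortage = 363

Equilibrium price would be P* = 78, so the ceiling at 45 binds.
At P = 45: Qd = 674 − 4(45) = 494, Qs = -184 + 7(45) = 131.
Shortage = 494 − 131 = 363.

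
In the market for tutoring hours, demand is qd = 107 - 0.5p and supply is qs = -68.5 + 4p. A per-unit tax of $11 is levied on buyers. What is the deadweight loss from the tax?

Pre-tax equilibrium: p* = 39, q* = 87.5.
Tax on buyers shifts demand to qd = 107 − 0.5(p + 11) = 101.5 - 0.5p.
101.5 - 0.5p = -68.5 + 4p gives seller price ps = 340/9; buyers pay pb = 340/9 + 11 = 439/9.
New quantity: q = 107 − 0.5(439/9) = 1487/18.
DWL = ½ × 11 × (87.5 − 1487/18) = 242/9.

Deadweight loss = 242/9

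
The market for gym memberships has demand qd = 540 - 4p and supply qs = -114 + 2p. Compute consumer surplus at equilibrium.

Equilibrium: 540 - 4p = -114 + 2p gives p* = 109, q* = 104.
Demand choke price (qd = 0): p = 135.
CS = ½(135 − 109)(104) = 1352.

Consumer surplus = 1352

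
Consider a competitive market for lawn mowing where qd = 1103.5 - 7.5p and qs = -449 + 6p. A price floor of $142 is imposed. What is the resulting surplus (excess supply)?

Surplus = 364.5

Equilibrium price would be p* = 115, so the floor at 142 binds.
At p = 142: qd = 38.5, qs = 403.
Surplus = 403 − 38.5 = 364.5.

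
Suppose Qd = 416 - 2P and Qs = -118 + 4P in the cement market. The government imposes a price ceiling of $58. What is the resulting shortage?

Shortage = 186

Equilibrium price would be P* = 89, so the ceiling at 58 binds.
At P = 58: Qd = 416 − 2(58) = 300, Qs = -118 + 4(58) = 114.
Shortage = 300 − 114 = 186.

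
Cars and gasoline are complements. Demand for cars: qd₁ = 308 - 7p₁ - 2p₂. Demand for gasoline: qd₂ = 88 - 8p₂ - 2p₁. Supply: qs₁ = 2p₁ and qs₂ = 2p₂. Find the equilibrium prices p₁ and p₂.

Market 1: 308 - 7p₁ - 2p₂ = 2p₁ → 9p₁ + 2p₂ = 308.
Market 2: 10p₂ + 2p₁ = 88.
Eliminating p₂: 10×(1) − 2×(2) gives 86p₁ = 2904, so p₁ = 1452/43.
Back-substitute into (2): p₂ = (88 − 2×1452/43) / 10 = 88/43.

p₁ = 1452/43, p₂ = 88/43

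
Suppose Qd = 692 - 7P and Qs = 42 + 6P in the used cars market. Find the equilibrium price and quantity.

Set Qd = Qs: 692 - 7P = 42 + 6P.
650 = 13P, so P* = 50.
Q* = 692 − 7(50) = 342.

P* = 50, Q* = 342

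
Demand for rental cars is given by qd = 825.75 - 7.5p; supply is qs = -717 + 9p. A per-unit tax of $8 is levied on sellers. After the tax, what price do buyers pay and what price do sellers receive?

Buyers pay 2153/22, sellers receive 1977/22

Pre-tax equilibrium: p* = 93.5, q* = 124.5.
Tax on sellers shifts supply to qs = -717 + 9(p − 8) = -789 + 9p.
825.75 - 7.5p = -789 + 9p gives buyer price pb = 2153/22; sellers receive ps = 2153/22 − 8 = 1977/22.
New quantity: q = 825.75 − 7.5(2153/22) = 2019/22.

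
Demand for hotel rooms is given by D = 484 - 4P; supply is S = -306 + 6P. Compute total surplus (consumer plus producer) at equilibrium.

Equilibrium: 484 - 4P = -306 + 6P gives P* = 79, Q* = 168.
Demand choke price: P = 121; supply starts at P = 51.
CS = ½(121 − 79)(168) = 3528; PS = ½(79 − 51)(168) = 2352.

Total surplus = 5880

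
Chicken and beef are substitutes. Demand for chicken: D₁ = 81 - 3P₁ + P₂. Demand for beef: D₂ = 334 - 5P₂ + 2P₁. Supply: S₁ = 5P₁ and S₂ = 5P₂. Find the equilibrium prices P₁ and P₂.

P₁ = 44/3, P₂ = 109/3

Market 1: 81 - 3P₁ + P₂ = 5P₁ → 8P₁ - P₂ = 81.
Market 2: 10P₂ - 2P₁ = 334.
Eliminating P₂: 10×(1) + 1×(2) gives 78P₁ = 1144, so P₁ = 44/3.
Back-substitute into (2): P₂ = (334 + 2×44/3) / 10 = 109/3.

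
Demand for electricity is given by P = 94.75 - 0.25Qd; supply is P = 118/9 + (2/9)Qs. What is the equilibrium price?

Set the two price expressions equal: 94.75 - 0.25Q = 118/9 + (2/9)Q.
2939/36 = (17/36)Q, so Q* = 2939/17.
P* = 94.75 − (0.25)(2939/17) = 876/17.

P* = 876/17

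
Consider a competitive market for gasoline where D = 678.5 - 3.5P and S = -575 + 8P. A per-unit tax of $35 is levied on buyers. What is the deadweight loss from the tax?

Pre-tax equilibrium: P* = 109, Q* = 297.
Tax on buyers shifts demand to D = 678.5 − 3.5(P + 35) = 556 - 3.5P.
556 - 3.5P = -575 + 8P gives seller price Ps = 2262/23; buyers pay Pb = 2262/23 + 35 = 3067/23.
New quantity: Q = 678.5 − 3.5(3067/23) = 4871/23.
DWL = ½ × 35 × (297 − 4871/23) = 34300/23.

Deadweight loss = 34300/23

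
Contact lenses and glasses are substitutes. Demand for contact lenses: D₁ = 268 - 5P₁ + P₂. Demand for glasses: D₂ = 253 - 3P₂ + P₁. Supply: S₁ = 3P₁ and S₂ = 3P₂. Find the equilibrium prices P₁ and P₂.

P₁ = 1861/47, P₂ = 2292/47

Market 1: 268 - 5P₁ + P₂ = 3P₁ → 8P₁ - P₂ = 268.
Market 2: 6P₂ - P₁ = 253.
Eliminating P₂: 6×(1) + 1×(2) gives 47P₁ = 1861, so P₁ = 1861/47.
Back-substitute into (2): P₂ = (253 + 1×1861/47) / 6 = 2292/47.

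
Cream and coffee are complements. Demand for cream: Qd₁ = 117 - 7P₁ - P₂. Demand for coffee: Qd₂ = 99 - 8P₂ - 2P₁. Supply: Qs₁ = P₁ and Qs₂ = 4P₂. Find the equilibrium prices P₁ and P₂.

P₁ = 1305/94, P₂ = 279/47

Market 1: 117 - 7P₁ - P₂ = P₁ → 8P₁ + P₂ = 117.
Market 2: 12P₂ + 2P₁ = 99.
Eliminating P₂: 12×(1) − 1×(2) gives 94P₁ = 1305, so P₁ = 1305/94.
Back-substitute into (2): P₂ = (99 − 2×1305/94) / 12 = 279/47.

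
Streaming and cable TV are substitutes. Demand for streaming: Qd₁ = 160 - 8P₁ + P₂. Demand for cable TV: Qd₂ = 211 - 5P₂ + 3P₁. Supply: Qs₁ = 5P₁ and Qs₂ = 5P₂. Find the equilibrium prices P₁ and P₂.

P₁ = 1811/127, P₂ = 3223/127

Market 1: 160 - 8P₁ + P₂ = 5P₁ → 13P₁ - P₂ = 160.
Market 2: 10P₂ - 3P₁ = 211.
Eliminating P₂: 10×(1) + 1×(2) gives 127P₁ = 1811, so P₁ = 1811/127.
Back-substitute into (2): P₂ = (211 + 3×1811/127) / 10 = 3223/127.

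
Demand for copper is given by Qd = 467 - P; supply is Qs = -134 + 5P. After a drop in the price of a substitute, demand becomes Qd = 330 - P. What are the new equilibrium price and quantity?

P' = 232/3, Q' = 758/3

Original equilibrium: P* = 601/6, Q* = 2201/6.
New equilibrium: 330 - P = -134 + 5P, so 464 = 6P and P' = 232/3; Q' = 330 − 1(232/3) = 758/3.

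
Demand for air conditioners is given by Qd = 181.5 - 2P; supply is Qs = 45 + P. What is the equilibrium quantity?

Q* = 90.5

Set Qd = Qs: 181.5 - 2P = 45 + P.
136.5 = 3P, so P* = 45.5.
Q* = 181.5 − 2(45.5) = 90.5.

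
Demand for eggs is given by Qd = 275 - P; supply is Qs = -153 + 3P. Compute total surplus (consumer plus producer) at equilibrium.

Equilibrium: 275 - P = -153 + 3P gives P* = 107, Q* = 168.
Demand choke price: P = 275; supply starts at P = 51.
CS = ½(275 − 107)(168) = 14112; PS = ½(107 − 51)(168) = 4704.

Total surplus = 18816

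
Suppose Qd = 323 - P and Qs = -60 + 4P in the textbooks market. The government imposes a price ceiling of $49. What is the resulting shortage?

Equilibrium price would be P* = 76.6, so the ceiling at 49 binds.
At P = 49: Qd = 323 − 1(49) = 274, Qs = -60 + 4(49) = 136.
Shortage = 274 − 136 = 138.

Shortage = 138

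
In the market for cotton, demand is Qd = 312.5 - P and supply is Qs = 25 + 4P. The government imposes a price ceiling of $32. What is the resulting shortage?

Equilibrium price would be P* = 57.5, so the ceiling at 32 binds.
At P = 32: Qd = 312.5 − 1(32) = 280.5, Qs = 25 + 4(32) = 153.
Shortage = 280.5 − 153 = 127.5.

Shortage = 127.5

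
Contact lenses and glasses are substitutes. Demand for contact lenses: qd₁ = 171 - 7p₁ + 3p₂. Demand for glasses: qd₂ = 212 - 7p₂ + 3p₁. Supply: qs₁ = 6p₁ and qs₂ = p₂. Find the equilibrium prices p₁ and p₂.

Market 1: 171 - 7p₁ + 3p₂ = 6p₁ → 13p₁ - 3p₂ = 171.
Market 2: 8p₂ - 3p₁ = 212.
Eliminating p₂: 8×(1) + 3×(2) gives 95p₁ = 2004, so p₁ = 2004/95.
Back-substitute into (2): p₂ = (212 + 3×2004/95) / 8 = 3269/95.

p₁ = 2004/95, p₂ = 3269/95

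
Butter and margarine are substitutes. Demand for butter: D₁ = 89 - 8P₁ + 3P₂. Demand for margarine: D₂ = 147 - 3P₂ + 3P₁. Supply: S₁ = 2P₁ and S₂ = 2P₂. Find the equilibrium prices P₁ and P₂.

Market 1: 89 - 8P₁ + 3P₂ = 2P₁ → 10P₁ - 3P₂ = 89.
Market 2: 5P₂ - 3P₁ = 147.
Eliminating P₂: 5×(1) + 3×(2) gives 41P₁ = 886, so P₁ = 886/41.
Back-substitute into (2): P₂ = (147 + 3×886/41) / 5 = 1737/41.

P₁ = 886/41, P₂ = 1737/41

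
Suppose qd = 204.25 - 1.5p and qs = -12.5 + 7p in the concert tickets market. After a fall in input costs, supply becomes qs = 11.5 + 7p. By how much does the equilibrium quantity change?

Δq = 72/17

Original equilibrium: p* = 25.5, q* = 166.
New equilibrium: 204.25 - 1.5p = 11.5 + 7p, so 192.75 = 8.5p and p' = 771/34; q' = 204.25 − 1.5(771/34) = 2894/17.
Change in quantity: 2894/17 − 166 = 72/17.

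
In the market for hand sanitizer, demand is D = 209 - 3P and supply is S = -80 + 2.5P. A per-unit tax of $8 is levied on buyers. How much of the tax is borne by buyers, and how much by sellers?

Pre-tax equilibrium: P* = 578/11, Q* = 565/11.
Tax on buyers shifts demand to D = 209 − 3(P + 8) = 185 - 3P.
185 - 3P = -80 + 2.5P gives seller price Ps = 530/11; buyers pay Pb = 530/11 + 8 = 618/11.
New quantity: Q = 209 − 3(618/11) = 445/11.
Buyer burden = 618/11 − 578/11 = 40/11; seller burden = 578/11 − 530/11 = 48/11.

Buyers bear 40/11, sellers bear 48/11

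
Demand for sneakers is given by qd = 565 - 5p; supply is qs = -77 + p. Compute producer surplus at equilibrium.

Producer surplus = 450

Equilibrium: 565 - 5p = -77 + p gives p* = 107, q* = 30.
Supply starts at p = 77 (where qs = 0).
PS = ½(107 − 77)(30) = 450.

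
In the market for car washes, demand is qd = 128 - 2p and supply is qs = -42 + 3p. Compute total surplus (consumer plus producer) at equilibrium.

Equilibrium: 128 - 2p = -42 + 3p gives p* = 34, q* = 60.
Demand choke price: p = 64; supply starts at p = 14.
CS = ½(64 − 34)(60) = 900; PS = ½(34 − 14)(60) = 600.

Total surplus = 1500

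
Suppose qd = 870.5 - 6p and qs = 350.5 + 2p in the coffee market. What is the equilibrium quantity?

q* = 480.5

Set qd = qs: 870.5 - 6p = 350.5 + 2p.
520 = 8p, so p* = 65.
q* = 870.5 − 6(65) = 480.5.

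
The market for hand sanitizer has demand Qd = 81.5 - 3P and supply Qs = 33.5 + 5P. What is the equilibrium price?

Set Qd = Qs: 81.5 - 3P = 33.5 + 5P.
48 = 8P, so P* = 6.
Q* = 81.5 − 3(6) = 63.5.

P* = 6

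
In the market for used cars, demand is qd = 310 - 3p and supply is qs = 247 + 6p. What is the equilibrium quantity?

Set qd = qs: 310 - 3p = 247 + 6p.
63 = 9p, so p* = 7.
q* = 310 − 3(7) = 289.

q* = 289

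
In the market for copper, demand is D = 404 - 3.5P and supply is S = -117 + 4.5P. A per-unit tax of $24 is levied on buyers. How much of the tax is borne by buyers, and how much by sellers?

Buyers bear $13.5, sellers bear $10.5

Pre-tax equilibrium: P* = 65.125, Q* = 176.0625.
Tax on buyers shifts demand to D = 404 − 3.5(P + 24) = 320 - 3.5P.
320 - 3.5P = -117 + 4.5P gives seller price Ps = 54.625; buyers pay Pb = 54.625 + 24 = 78.625.
New quantity: Q = 404 − 3.5(78.625) = 128.8125.
Buyer burden = 78.625 − 65.125 = 13.5; seller burden = 65.125 − 54.625 = 10.5.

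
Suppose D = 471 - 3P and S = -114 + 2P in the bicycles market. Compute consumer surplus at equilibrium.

Equilibrium: 471 - 3P = -114 + 2P gives P* = 117, Q* = 120.
Demand choke price (D = 0): P = 157.
CS = ½(157 − 117)(120) = 2400.

Consumer surplus = 2400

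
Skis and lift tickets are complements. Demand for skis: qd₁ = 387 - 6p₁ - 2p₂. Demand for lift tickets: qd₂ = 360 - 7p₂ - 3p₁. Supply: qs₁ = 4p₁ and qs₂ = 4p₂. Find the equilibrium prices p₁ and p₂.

Market 1: 387 - 6p₁ - 2p₂ = 4p₁ → 10p₁ + 2p₂ = 387.
Market 2: 11p₂ + 3p₁ = 360.
Eliminating p₂: 11×(1) − 2×(2) gives 104p₁ = 3537, so p₁ = 3537/104.
Back-substitute into (2): p₂ = (360 − 3×3537/104) / 11 = 2439/104.

p₁ = 3537/104, p₂ = 2439/104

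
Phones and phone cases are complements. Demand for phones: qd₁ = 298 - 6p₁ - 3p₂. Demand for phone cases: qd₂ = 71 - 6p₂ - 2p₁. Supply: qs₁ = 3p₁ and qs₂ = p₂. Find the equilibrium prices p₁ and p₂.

Market 1: 298 - 6p₁ - 3p₂ = 3p₁ → 9p₁ + 3p₂ = 298.
Market 2: 7p₂ + 2p₁ = 71.
Eliminating p₂: 7×(1) − 3×(2) gives 57p₁ = 1873, so p₁ = 1873/57.
Back-substitute into (2): p₂ = (71 − 2×1873/57) / 7 = 43/57.

p₁ = 1873/57, p₂ = 43/57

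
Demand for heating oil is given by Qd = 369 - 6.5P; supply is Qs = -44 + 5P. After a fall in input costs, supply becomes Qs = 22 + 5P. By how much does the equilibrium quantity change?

Original equilibrium: P* = 826/23, Q* = 3118/23.
New equilibrium: 369 - 6.5P = 22 + 5P, so 347 = 11.5P and P' = 694/23; Q' = 369 − 6.5(694/23) = 3976/23.
Change in quantity: 3976/23 − 3118/23 = 858/23.

ΔQ = 858/23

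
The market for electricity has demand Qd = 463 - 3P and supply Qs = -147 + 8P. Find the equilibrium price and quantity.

Set Qd = Qs: 463 - 3P = -147 + 8P.
610 = 11P, so P* = 610/11.
Q* = 463 − 3(610/11) = 3263/11.

P* = 610/11, Q* = 3263/11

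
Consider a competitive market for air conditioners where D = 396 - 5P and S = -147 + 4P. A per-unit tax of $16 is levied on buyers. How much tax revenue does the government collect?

Tax revenue = 8464/9

Pre-tax equilibrium: P* = 181/3, Q* = 283/3.
Tax on buyers shifts demand to D = 396 − 5(P + 16) = 316 - 5P.
316 - 5P = -147 + 4P gives seller price Ps = 463/9; buyers pay Pb = 463/9 + 16 = 607/9.
New quantity: Q = 396 − 5(607/9) = 529/9.
Revenue = 16 × 529/9 = 8464/9.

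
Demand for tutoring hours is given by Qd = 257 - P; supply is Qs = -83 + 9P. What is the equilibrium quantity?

Q* = 223

Set Qd = Qs: 257 - P = -83 + 9P.
340 = 10P, so P* = 34.
Q* = 257 − 1(34) = 223.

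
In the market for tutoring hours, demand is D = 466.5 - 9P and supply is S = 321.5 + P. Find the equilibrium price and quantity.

P* = 14.5, Q* = 336

Set D = S: 466.5 - 9P = 321.5 + P.
145 = 10P, so P* = 14.5.
Q* = 466.5 − 9(14.5) = 336.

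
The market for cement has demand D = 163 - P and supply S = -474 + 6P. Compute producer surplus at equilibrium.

Producer surplus = 432

Equilibrium: 163 - P = -474 + 6P gives P* = 91, Q* = 72.
Supply starts at P = 79 (where S = 0).
PS = ½(91 − 79)(72) = 432.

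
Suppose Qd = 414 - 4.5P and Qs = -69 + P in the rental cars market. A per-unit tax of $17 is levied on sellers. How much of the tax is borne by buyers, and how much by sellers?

Buyers bear 34/11, sellers bear 153/11

Pre-tax equilibrium: P* = 966/11, Q* = 207/11.
Tax on sellers shifts supply to Qs = -69 + 1(P − 17) = -86 + P.
414 - 4.5P = -86 + P gives buyer price Pb = 1000/11; sellers receive Ps = 1000/11 − 17 = 813/11.
New quantity: Q = 414 − 4.5(1000/11) = 54/11.
Buyer burden = 1000/11 − 966/11 = 34/11; seller burden = 966/11 − 813/11 = 153/11.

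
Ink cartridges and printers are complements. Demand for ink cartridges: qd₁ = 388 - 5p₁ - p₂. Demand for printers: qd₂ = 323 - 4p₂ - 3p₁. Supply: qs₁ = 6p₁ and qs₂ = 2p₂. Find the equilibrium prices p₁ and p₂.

p₁ = 2005/63, p₂ = 2389/63

Market 1: 388 - 5p₁ - p₂ = 6p₁ → 11p₁ + p₂ = 388.
Market 2: 6p₂ + 3p₁ = 323.
Eliminating p₂: 6×(1) − 1×(2) gives 63p₁ = 2005, so p₁ = 2005/63.
Back-substitute into (2): p₂ = (323 − 3×2005/63) / 6 = 2389/63.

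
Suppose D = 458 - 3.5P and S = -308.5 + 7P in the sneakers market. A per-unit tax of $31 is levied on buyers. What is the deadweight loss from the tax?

Deadweight loss = 6727/6

Pre-tax equilibrium: P* = 73, Q* = 202.5.
Tax on buyers shifts demand to D = 458 − 3.5(P + 31) = 349.5 - 3.5P.
349.5 - 3.5P = -308.5 + 7P gives seller price Ps = 188/3; buyers pay Pb = 188/3 + 31 = 281/3.
New quantity: Q = 458 − 3.5(281/3) = 781/6.
DWL = ½ × 31 × (202.5 − 781/6) = 6727/6.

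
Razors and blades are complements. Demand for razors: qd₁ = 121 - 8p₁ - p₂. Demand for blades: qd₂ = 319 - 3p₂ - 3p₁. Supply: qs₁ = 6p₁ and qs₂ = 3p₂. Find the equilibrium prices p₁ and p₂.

p₁ = 407/81, p₂ = 4103/81

Market 1: 121 - 8p₁ - p₂ = 6p₁ → 14p₁ + p₂ = 121.
Market 2: 6p₂ + 3p₁ = 319.
Eliminating p₂: 6×(1) − 1×(2) gives 81p₁ = 407, so p₁ = 407/81.
Back-substitute into (2): p₂ = (319 − 3×407/81) / 6 = 4103/81.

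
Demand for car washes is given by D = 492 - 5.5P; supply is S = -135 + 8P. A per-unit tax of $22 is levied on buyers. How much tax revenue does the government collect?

Pre-tax equilibrium: P* = 418/9, Q* = 2129/9.
Tax on buyers shifts demand to D = 492 − 5.5(P + 22) = 371 - 5.5P.
371 - 5.5P = -135 + 8P gives seller price Ps = 1012/27; buyers pay Pb = 1012/27 + 22 = 1606/27.
New quantity: Q = 492 − 5.5(1606/27) = 4451/27.
Revenue = 22 × 4451/27 = 97922/27.

Tax revenue = 97922/27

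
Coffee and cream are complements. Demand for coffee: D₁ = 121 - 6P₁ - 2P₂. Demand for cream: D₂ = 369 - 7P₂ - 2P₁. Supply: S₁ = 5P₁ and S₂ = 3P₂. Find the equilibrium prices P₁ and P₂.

Market 1: 121 - 6P₁ - 2P₂ = 5P₁ → 11P₁ + 2P₂ = 121.
Market 2: 10P₂ + 2P₁ = 369.
Eliminating P₂: 10×(1) − 2×(2) gives 106P₁ = 472, so P₁ = 236/53.
Back-substitute into (2): P₂ = (369 − 2×236/53) / 10 = 3817/106.

P₁ = 236/53, P₂ = 3817/106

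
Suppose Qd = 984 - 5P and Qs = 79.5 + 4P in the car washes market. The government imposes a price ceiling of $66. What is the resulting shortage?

Equilibrium price would be P* = 100.5, so the ceiling at 66 binds.
At P = 66: Qd = 984 − 5(66) = 654, Qs = 79.5 + 4(66) = 343.5.
Shortage = 654 − 343.5 = 310.5.

Shortage = 310.5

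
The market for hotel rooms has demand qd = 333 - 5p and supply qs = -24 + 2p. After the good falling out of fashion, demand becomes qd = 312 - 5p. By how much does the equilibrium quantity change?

Δq = -6

Original equilibrium: p* = 51, q* = 78.
New equilibrium: 312 - 5p = -24 + 2p, so 336 = 7p and p' = 48; q' = 312 − 5(48) = 72.
Change in quantity: 72 − 78 = -6.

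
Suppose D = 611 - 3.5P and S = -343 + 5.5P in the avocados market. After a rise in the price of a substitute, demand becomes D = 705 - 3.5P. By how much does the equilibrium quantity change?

Original equilibrium: P* = 106, Q* = 240.
New equilibrium: 705 - 3.5P = -343 + 5.5P, so 1048 = 9P and P' = 1048/9; Q' = 705 − 3.5(1048/9) = 2677/9.
Change in quantity: 2677/9 − 240 = 517/9.

ΔQ = 517/9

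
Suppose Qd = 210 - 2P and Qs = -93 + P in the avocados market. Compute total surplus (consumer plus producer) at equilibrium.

Total surplus = 48

Equilibrium: 210 - 2P = -93 + P gives P* = 101, Q* = 8.
Demand choke price: P = 105; supply starts at P = 93.
CS = ½(105 − 101)(8) = 16; PS = ½(101 − 93)(8) = 32.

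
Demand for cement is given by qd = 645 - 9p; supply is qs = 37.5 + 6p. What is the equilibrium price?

p* = 40.5

Set qd = qs: 645 - 9p = 37.5 + 6p.
607.5 = 15p, so p* = 40.5.
q* = 645 − 9(40.5) = 280.5.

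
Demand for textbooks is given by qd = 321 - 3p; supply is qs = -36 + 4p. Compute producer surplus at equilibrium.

Producer surplus = 3528

Equilibrium: 321 - 3p = -36 + 4p gives p* = 51, q* = 168.
Supply starts at p = 9 (where qs = 0).
PS = ½(51 − 9)(168) = 3528.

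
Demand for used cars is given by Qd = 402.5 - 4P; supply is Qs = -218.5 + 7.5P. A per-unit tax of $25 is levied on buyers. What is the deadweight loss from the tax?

Deadweight loss = 18750/23

Pre-tax equilibrium: P* = 54, Q* = 186.5.
Tax on buyers shifts demand to Qd = 402.5 − 4(P + 25) = 302.5 - 4P.
302.5 - 4P = -218.5 + 7.5P gives seller price Ps = 1042/23; buyers pay Pb = 1042/23 + 25 = 1617/23.
New quantity: Q = 402.5 − 4(1617/23) = 5579/46.
DWL = ½ × 25 × (186.5 − 5579/46) = 18750/23.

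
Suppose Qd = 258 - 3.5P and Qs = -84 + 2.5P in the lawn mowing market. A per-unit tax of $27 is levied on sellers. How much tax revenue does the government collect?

Tax revenue = 516.375

Pre-tax equilibrium: P* = 57, Q* = 58.5.
Tax on sellers shifts supply to Qs = -84 + 2.5(P − 27) = -151.5 + 2.5P.
258 - 3.5P = -151.5 + 2.5P gives buyer price Pb = 68.25; sellers receive Ps = 68.25 − 27 = 41.25.
New quantity: Q = 258 − 3.5(68.25) = 19.125.
Revenue = 27 × 19.125 = 516.375.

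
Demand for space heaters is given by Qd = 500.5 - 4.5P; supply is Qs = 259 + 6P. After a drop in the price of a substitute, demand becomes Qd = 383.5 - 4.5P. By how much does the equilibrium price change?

Original equilibrium: P* = 23, Q* = 397.
New equilibrium: 383.5 - 4.5P = 259 + 6P, so 124.5 = 10.5P and P' = 83/7; Q' = 383.5 − 4.5(83/7) = 2311/7.
Change in price: 83/7 − 23 = -78/7.

ΔP = -78/7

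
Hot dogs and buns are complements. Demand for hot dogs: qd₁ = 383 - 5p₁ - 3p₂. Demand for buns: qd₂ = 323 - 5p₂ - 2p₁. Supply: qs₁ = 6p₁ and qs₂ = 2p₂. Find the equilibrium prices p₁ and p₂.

Market 1: 383 - 5p₁ - 3p₂ = 6p₁ → 11p₁ + 3p₂ = 383.
Market 2: 7p₂ + 2p₁ = 323.
Eliminating p₂: 7×(1) − 3×(2) gives 71p₁ = 1712, so p₁ = 1712/71.
Back-substitute into (2): p₂ = (323 − 2×1712/71) / 7 = 2787/71.

p₁ = 1712/71, p₂ = 2787/71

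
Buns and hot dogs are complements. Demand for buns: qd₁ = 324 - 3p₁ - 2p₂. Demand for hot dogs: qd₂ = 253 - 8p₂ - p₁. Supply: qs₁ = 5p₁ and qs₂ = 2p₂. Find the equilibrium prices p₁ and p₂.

p₁ = 1367/39, p₂ = 850/39

Market 1: 324 - 3p₁ - 2p₂ = 5p₁ → 8p₁ + 2p₂ = 324.
Market 2: 10p₂ + p₁ = 253.
Eliminating p₂: 10×(1) − 2×(2) gives 78p₁ = 2734, so p₁ = 1367/39.
Back-substitute into (2): p₂ = (253 − 1×1367/39) / 10 = 850/39.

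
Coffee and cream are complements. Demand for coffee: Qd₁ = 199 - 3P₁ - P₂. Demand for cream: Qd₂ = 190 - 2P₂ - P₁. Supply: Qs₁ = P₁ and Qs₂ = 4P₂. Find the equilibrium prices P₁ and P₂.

Market 1: 199 - 3P₁ - P₂ = P₁ → 4P₁ + P₂ = 199.
Market 2: 6P₂ + P₁ = 190.
Eliminating P₂: 6×(1) − 1×(2) gives 23P₁ = 1004, so P₁ = 1004/23.
Back-substitute into (2): P₂ = (190 − 1×1004/23) / 6 = 561/23.

P₁ = 1004/23, P₂ = 561/23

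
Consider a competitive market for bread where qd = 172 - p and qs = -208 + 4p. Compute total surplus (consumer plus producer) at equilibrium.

Total surplus = 5760

Equilibrium: 172 - p = -208 + 4p gives p* = 76, q* = 96.
Demand choke price: p = 172; supply starts at p = 52.
CS = ½(172 − 76)(96) = 4608; PS = ½(76 − 52)(96) = 1152.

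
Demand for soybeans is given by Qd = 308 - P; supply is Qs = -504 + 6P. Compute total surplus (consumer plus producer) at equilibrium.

Equilibrium: 308 - P = -504 + 6P gives P* = 116, Q* = 192.
Demand choke price: P = 308; supply starts at P = 84.
CS = ½(308 − 116)(192) = 18432; PS = ½(116 − 84)(192) = 3072.

Total surplus = 21504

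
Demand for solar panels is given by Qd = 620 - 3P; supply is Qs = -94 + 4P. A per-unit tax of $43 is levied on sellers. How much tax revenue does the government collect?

Pre-tax equilibrium: P* = 102, Q* = 314.
Tax on sellers shifts supply to Qs = -94 + 4(P − 43) = -266 + 4P.
620 - 3P = -266 + 4P gives buyer price Pb = 886/7; sellers receive Ps = 886/7 − 43 = 585/7.
New quantity: Q = 620 − 3(886/7) = 1682/7.
Revenue = 43 × 1682/7 = 72326/7.

Tax revenue = 72326/7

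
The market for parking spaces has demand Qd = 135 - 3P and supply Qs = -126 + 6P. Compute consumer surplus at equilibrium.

Equilibrium: 135 - 3P = -126 + 6P gives P* = 29, Q* = 48.
Demand choke price (Qd = 0): P = 45.
CS = ½(45 − 29)(48) = 384.

Consumer surplus = 384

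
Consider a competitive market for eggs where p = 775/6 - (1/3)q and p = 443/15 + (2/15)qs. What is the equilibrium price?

p* = 58

Set the two price expressions equal: 775/6 - (1/3)q = 443/15 + (2/15)q.
2989/30 = (7/15)q, so q* = 213.5.
p* = 775/6 − (1/3)(213.5) = 58.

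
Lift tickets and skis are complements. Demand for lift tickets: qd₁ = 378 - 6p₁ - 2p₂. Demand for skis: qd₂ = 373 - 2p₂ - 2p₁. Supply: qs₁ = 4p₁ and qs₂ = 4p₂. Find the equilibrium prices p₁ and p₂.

Market 1: 378 - 6p₁ - 2p₂ = 4p₁ → 10p₁ + 2p₂ = 378.
Market 2: 6p₂ + 2p₁ = 373.
Eliminating p₂: 6×(1) − 2×(2) gives 56p₁ = 1522, so p₁ = 761/28.
Back-substitute into (2): p₂ = (373 − 2×761/28) / 6 = 1487/28.

p₁ = 761/28, p₂ = 1487/28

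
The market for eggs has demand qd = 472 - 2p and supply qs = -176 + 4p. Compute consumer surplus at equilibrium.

Equilibrium: 472 - 2p = -176 + 4p gives p* = 108, q* = 256.
Demand choke price (qd = 0): p = 236.
CS = ½(236 − 108)(256) = 16384.

Consumer surplus = 16384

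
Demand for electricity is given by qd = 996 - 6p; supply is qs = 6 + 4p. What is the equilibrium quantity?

Set qd = qs: 996 - 6p = 6 + 4p.
990 = 10p, so p* = 99.
q* = 996 − 6(99) = 402.

q* = 402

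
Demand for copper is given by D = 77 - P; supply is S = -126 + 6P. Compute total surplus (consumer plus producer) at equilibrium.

Equilibrium: 77 - P = -126 + 6P gives P* = 29, Q* = 48.
Demand choke price: P = 77; supply starts at P = 21.
CS = ½(77 − 29)(48) = 1152; PS = ½(29 − 21)(48) = 192.

Total surplus = 1344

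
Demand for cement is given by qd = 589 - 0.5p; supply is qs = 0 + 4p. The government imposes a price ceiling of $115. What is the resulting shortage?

Shortage = 71.5

Equilibrium price would be p* = 1178/9, so the ceiling at 115 binds.
At p = 115: qd = 589 − 0.5(115) = 531.5, qs = 0 + 4(115) = 460.
Shortage = 531.5 − 460 = 71.5.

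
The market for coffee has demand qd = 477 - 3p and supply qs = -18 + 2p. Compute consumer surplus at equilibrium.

Consumer surplus = 5400

Equilibrium: 477 - 3p = -18 + 2p gives p* = 99, q* = 180.
Demand choke price (qd = 0): p = 159.
CS = ½(159 − 99)(180) = 5400.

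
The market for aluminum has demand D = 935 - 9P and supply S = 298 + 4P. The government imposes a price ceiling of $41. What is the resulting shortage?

Shortage = 104

Equilibrium price would be P* = 49, so the ceiling at 41 binds.
At P = 41: D = 935 − 9(41) = 566, S = 298 + 4(41) = 462.
Shortage = 566 − 462 = 104.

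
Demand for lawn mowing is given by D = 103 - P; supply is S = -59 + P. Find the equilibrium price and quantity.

Set D = S: 103 - P = -59 + P.
162 = 2P, so P* = 81.
Q* = 103 − 1(81) = 22.

P* = 81, Q* = 22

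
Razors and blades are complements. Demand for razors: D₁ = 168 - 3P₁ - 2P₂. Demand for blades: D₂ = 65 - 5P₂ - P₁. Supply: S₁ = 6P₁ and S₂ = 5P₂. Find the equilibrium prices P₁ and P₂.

Market 1: 168 - 3P₁ - 2P₂ = 6P₁ → 9P₁ + 2P₂ = 168.
Market 2: 10P₂ + P₁ = 65.
Eliminating P₂: 10×(1) − 2×(2) gives 88P₁ = 1550, so P₁ = 775/44.
Back-substitute into (2): P₂ = (65 − 1×775/44) / 10 = 417/88.

P₁ = 775/44, P₂ = 417/88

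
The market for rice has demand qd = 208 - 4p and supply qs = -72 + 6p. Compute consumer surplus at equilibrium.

Equilibrium: 208 - 4p = -72 + 6p gives p* = 28, q* = 96.
Demand choke price (qd = 0): p = 52.
CS = ½(52 − 28)(96) = 1152.

Consumer surplus = 1152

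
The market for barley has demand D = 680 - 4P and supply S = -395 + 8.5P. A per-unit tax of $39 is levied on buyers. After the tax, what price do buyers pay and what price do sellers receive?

Buyers pay $112.52, sellers receive $73.52

Pre-tax equilibrium: P* = 86, Q* = 336.
Tax on buyers shifts demand to D = 680 − 4(P + 39) = 524 - 4P.
524 - 4P = -395 + 8.5P gives seller price Ps = 73.52; buyers pay Pb = 73.52 + 39 = 112.52.
New quantity: Q = 680 − 4(112.52) = 229.92.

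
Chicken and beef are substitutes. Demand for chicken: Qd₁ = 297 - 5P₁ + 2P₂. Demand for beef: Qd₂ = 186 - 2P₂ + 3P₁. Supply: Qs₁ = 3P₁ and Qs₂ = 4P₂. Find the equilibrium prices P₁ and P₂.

P₁ = 359/7, P₂ = 793/14

Market 1: 297 - 5P₁ + 2P₂ = 3P₁ → 8P₁ - 2P₂ = 297.
Market 2: 6P₂ - 3P₁ = 186.
Eliminating P₂: 6×(1) + 2×(2) gives 42P₁ = 2154, so P₁ = 359/7.
Back-substitute into (2): P₂ = (186 + 3×359/7) / 6 = 793/14.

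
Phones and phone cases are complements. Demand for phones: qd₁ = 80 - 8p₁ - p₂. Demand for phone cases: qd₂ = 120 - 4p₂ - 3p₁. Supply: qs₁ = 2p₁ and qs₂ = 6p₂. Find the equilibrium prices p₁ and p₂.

Market 1: 80 - 8p₁ - p₂ = 2p₁ → 10p₁ + p₂ = 80.
Market 2: 10p₂ + 3p₁ = 120.
Eliminating p₂: 10×(1) − 1×(2) gives 97p₁ = 680, so p₁ = 680/97.
Back-substitute into (2): p₂ = (120 − 3×680/97) / 10 = 960/97.

p₁ = 680/97, p₂ = 960/97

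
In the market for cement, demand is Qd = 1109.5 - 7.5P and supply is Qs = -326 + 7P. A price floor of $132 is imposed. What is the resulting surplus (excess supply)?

Equilibrium price would be P* = 99, so the floor at 132 binds.
At P = 132: Qd = 119.5, Qs = 598.
Surplus = 598 − 119.5 = 478.5.

Surplus = 478.5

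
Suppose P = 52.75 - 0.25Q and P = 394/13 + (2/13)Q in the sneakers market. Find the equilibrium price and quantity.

P* = 272/7, Q* = 389/7

Set the two price expressions equal: 52.75 - 0.25Q = 394/13 + (2/13)Q.
1167/52 = (21/52)Q, so Q* = 389/7.
P* = 52.75 − (0.25)(389/7) = 272/7.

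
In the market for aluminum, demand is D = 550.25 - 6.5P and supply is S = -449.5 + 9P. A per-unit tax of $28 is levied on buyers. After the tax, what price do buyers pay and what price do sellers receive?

Buyers pay 5007/62, sellers receive 3271/62

Pre-tax equilibrium: P* = 64.5, Q* = 131.
Tax on buyers shifts demand to D = 550.25 − 6.5(P + 28) = 368.25 - 6.5P.
368.25 - 6.5P = -449.5 + 9P gives seller price Ps = 3271/62; buyers pay Pb = 3271/62 + 28 = 5007/62.
New quantity: Q = 550.25 − 6.5(5007/62) = 785/31.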